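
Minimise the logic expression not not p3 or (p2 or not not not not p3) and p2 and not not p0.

p3 or p2 and p0

not not p3 or (p2 or not not not not p3) and p2 and not not p0
= not not p3 or (p2 or not not p3) and p2 and not not p0
= not not p3 or (p2 or p3) and p2 and not not p0
= not not p3 or p2 and not not p0
= p3 or p2 and not not p0
= p3 or p2 and p0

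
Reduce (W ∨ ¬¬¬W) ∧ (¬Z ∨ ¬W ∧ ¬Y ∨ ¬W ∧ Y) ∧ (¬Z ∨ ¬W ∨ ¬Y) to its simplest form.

¬Z ∨ ¬W

(W ∨ ¬¬¬W) ∧ (¬Z ∨ ¬W ∧ ¬Y ∨ ¬W ∧ Y) ∧ (¬Z ∨ ¬W ∨ ¬Y)
= (W ∨ ¬¬¬W) ∧ (¬Z ∨ ¬W) ∧ (¬Z ∨ ¬W ∨ ¬Y)   [distribution]
= (W ∨ ¬W) ∧ (¬Z ∨ ¬W) ∧ (¬Z ∨ ¬W ∨ ¬Y)   [double negation]
= (¬Z ∨ ¬W) ∧ (¬Z ∨ ¬W ∨ ¬Y)   [complement / identity]
= ¬Z ∨ ¬W   [absorption]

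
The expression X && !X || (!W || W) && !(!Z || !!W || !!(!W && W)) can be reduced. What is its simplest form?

X && !X || (!W || W) && !(!Z || !!W || !!(!W && W))
= X && !X || !(!Z || !!W || !!(!W && W))   [complement / identity]
= X && !X || !(!Z || !!W || !W && W)   [double negation]
= !(!Z || !!W || !W && W)   [complement / identity]
= !(!Z || !!W)   [complement / identity]
= Z && !W   [De Morgan]

Z && !W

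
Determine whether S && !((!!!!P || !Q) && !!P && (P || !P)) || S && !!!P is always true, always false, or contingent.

S && !((!!!!P || !Q) && !!P && (P || !P)) || S && !!!P
= S && !((!!P || !Q) && !!P && (P || !P)) || S && !!!P   [double negation]
= S && !((!!P || !Q) && !!P) || S && !!!P   [complement / identity]
= S && !!!P || S && !!!P   [absorption]
= S && !!!P   [idempotence]
= S && !P   [double negation]
This depends on P, S, so it is not a constant.

contingent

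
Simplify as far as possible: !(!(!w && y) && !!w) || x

!(!(!w && y) && !!w) || x
= !w && y || !w || x
= !w || x

!w || x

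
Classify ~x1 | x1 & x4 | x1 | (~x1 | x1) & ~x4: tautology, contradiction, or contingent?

~x1 | x1 & x4 | x1 | (~x1 | x1) & ~x4
= ~x1 | x1 | (~x1 | x1) & ~x4   (absorption)
= ~x1 | x1   (absorption)
= 1   (complement)

tautology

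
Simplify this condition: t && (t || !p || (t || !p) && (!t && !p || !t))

t

t && (t || !p || (t || !p) && (!t && !p || !t))
= t && (t || !p || (t || !p) && !t)   [absorption]
= t && (t || !p)   [absorption]
= t   [absorption]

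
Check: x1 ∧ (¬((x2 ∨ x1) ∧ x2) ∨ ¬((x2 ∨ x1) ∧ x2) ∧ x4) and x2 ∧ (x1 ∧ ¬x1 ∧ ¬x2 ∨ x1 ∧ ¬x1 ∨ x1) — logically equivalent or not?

E1: x1 ∧ (¬((x2 ∨ x1) ∧ x2) ∨ ¬((x2 ∨ x1) ∧ x2) ∧ x4)
    = x1 ∧ ¬((x2 ∨ x1) ∧ x2)   (absorption)
    = x1 ∧ ¬x2   (absorption)
E2: x2 ∧ (x1 ∧ ¬x1 ∧ ¬x2 ∨ x1 ∧ ¬x1 ∨ x1)
    = x2 ∧ (x1 ∧ ¬x1 ∨ x1)   (absorption)
    = x2 ∧ x1   (complement / identity)
These differ: at x1=1, x2=0, x4=1, E1 = 1 but E2 = 0.

No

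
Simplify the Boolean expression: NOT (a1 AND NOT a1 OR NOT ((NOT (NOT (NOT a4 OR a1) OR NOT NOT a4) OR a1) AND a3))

NOT (a1 AND NOT a1 OR NOT ((NOT (NOT (NOT a4 OR a1) OR NOT NOT a4) OR a1) AND a3))
= NOT (a1 AND NOT a1 OR NOT (((NOT a4 OR a1) AND NOT a4 OR a1) AND a3))   — De Morgan
= NOT NOT (((NOT a4 OR a1) AND NOT a4 OR a1) AND a3)   — complement / identity
= NOT NOT ((NOT a4 OR a1) AND a3)   — absorption
= (NOT a4 OR a1) AND a3   — double negation

(NOT a4 OR a1) AND a3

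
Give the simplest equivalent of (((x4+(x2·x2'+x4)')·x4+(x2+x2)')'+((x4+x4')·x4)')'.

(((x4+(x2·x2'+x4)')·x4+(x2+x2)')'+((x4+x4')·x4)')'
= (((x4+(x2·x2'+x4)')·x4+x2')'+((x4+x4')·x4)')'   — idempotence
= (((x4+x4')·x4+x2')'+((x4+x4')·x4)')'   — complement / identity
= ((x4+x4')·x4+x2')·(x4+x4')·x4   — De Morgan
= (x4+x4')·x4   — absorption
= x4   — complement / identity

x4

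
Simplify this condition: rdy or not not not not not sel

rdy or not not not not not sel
= rdy or not not not sel
= rdy or not sel

rdy or not sel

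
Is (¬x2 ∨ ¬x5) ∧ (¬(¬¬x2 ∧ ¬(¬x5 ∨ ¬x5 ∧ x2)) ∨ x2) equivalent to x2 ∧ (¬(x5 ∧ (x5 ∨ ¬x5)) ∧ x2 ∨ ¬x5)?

No

E1: (¬x2 ∨ ¬x5) ∧ (¬(¬¬x2 ∧ ¬(¬x5 ∨ ¬x5 ∧ x2)) ∨ x2)
    = (¬x2 ∨ ¬x5) ∧ (¬(¬¬x2 ∧ ¬¬x5) ∨ x2)
    = (¬x2 ∨ ¬x5) ∧ (¬x2 ∨ ¬x5 ∨ x2)
    = ¬x2 ∨ ¬x5
E2: x2 ∧ (¬(x5 ∧ (x5 ∨ ¬x5)) ∧ x2 ∨ ¬x5)
    = x2 ∧ (¬x5 ∧ x2 ∨ ¬x5)
    = x2 ∧ ¬x5
These differ: at x2=0, x5=0, E1 = 1 but E2 = 0.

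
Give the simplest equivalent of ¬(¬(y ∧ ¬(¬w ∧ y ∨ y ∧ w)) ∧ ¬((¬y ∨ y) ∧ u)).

u

¬(¬(y ∧ ¬(¬w ∧ y ∨ y ∧ w)) ∧ ¬((¬y ∨ y) ∧ u))
= y ∧ ¬(¬w ∧ y ∨ y ∧ w) ∨ (¬y ∨ y) ∧ u   (De Morgan)
= y ∧ ¬(¬w ∧ y ∨ y ∧ w) ∨ u   (complement / identity)
= y ∧ ¬y ∨ u   (distribution)
= u   (complement / identity)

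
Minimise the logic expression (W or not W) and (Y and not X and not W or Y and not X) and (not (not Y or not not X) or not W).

(W or not W) and (Y and not X and not W or Y and not X) and (not (not Y or not not X) or not W)
= (W or not W) and Y and not X and (not (not Y or not not X) or not W)   — absorption
= (W or not W) and Y and not X and (Y and not X or not W)   — De Morgan
= Y and not X and (Y and not X or not W)   — complement / identity
= Y and not X   — absorption

Y and not X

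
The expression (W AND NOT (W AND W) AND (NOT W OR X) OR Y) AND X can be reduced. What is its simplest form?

Y AND X

(W AND NOT (W AND W) AND (NOT W OR X) OR Y) AND X
= (W AND NOT W AND (NOT W OR X) OR Y) AND X   — idempotence
= (W AND NOT W OR Y) AND X   — absorption
= Y AND X   — complement / identity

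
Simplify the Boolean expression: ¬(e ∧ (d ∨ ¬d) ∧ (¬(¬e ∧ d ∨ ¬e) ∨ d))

¬e

¬(e ∧ (d ∨ ¬d) ∧ (¬(¬e ∧ d ∨ ¬e) ∨ d))
= ¬(e ∧ (¬(¬e ∧ d ∨ ¬e) ∨ d))   (complement / identity)
= ¬(e ∧ (¬¬e ∨ d))   (absorption)
= ¬(e ∧ (e ∨ d))   (double negation)
= ¬e   (absorption)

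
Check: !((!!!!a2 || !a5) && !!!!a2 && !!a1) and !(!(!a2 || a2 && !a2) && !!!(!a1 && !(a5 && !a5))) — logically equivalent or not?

E1: !((!!!!a2 || !a5) && !!!!a2 && !!a1)
    = !(!!!!a2 && !!a1)   — absorption
    = !!!a2 || !a1   — De Morgan
    = !a2 || !a1   — double negation
E2: !(!(!a2 || a2 && !a2) && !!!(!a1 && !(a5 && !a5)))
    = !(!(!a2 || a2 && !a2) && !!(a1 || a5 && !a5))   — De Morgan
    = !(!!a2 && !!(a1 || a5 && !a5))   — complement / identity
    = !(!!a2 && !!a1)   — complement / identity
    = !a2 || !a1   — De Morgan
Both reduce to !a2 || !a1, so they are equivalent.

Yes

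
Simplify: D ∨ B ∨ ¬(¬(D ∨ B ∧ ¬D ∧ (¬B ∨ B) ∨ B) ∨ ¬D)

D ∨ B ∨ ¬(¬(D ∨ B ∧ ¬D ∧ (¬B ∨ B) ∨ B) ∨ ¬D)
= D ∨ B ∨ ¬(¬(D ∨ B ∧ ¬D ∨ B) ∨ ¬D)   (complement / identity)
= D ∨ B ∨ (D ∨ B ∧ ¬D ∨ B) ∧ D   (De Morgan)
= D ∨ B ∨ (D ∨ B) ∧ D   (absorption)
= D ∨ B   (absorption)

D ∨ B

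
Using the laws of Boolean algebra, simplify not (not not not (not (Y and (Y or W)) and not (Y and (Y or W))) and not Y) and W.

W

not (not not not (not (Y and (Y or W)) and not (Y and (Y or W))) and not Y) and W
= not (not not not not (Y and (Y or W)) and not Y) and W   — idempotence
= not (not not (Y and (Y or W)) and not Y) and W   — double negation
= (not (Y and (Y or W)) or Y) and W   — De Morgan
= (not Y or Y) and W   — absorption
= W   — complement / identity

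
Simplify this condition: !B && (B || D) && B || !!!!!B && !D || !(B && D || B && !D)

!B

!B && (B || D) && B || !!!!!B && !D || !(B && D || B && !D)
= !B && (B || D) && B || !!!!!B && !D || !B   (distribution)
= !B && B || !!!!!B && !D || !B   (absorption)
= !!!!!B && !D || !B   (complement / identity)
= !!!B && !D || !B   (double negation)
= !B && !D || !B   (double negation)
= !B   (absorption)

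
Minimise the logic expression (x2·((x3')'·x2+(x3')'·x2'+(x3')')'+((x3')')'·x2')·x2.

x3'·x2

(x2·((x3')'·x2+(x3')'·x2'+(x3')')'+((x3')')'·x2')·x2
= (x2·((x3')'+(x3')')'+((x3')')'·x2')·x2   (distribution)
= (x2·((x3')')'+((x3')')'·x2')·x2   (idempotence)
= ((x3')')'·x2   (distribution)
= x3'·x2   (double negation)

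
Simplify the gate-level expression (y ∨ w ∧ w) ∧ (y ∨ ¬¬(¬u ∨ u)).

y ∨ w

(y ∨ w ∧ w) ∧ (y ∨ ¬¬(¬u ∨ u))
= y ∨ w ∧ w ∧ ¬¬(¬u ∨ u)   [distribution]
= y ∨ w ∧ ¬¬(¬u ∨ u)   [idempotence]
= y ∨ w ∧ (¬u ∨ u)   [double negation]
= y ∨ w   [complement / identity]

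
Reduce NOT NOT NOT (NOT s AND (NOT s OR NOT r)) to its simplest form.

NOT NOT NOT (NOT s AND (NOT s OR NOT r))
= NOT NOT NOT NOT s   — absorption
= NOT NOT s   — double negation
= s   — double negation

s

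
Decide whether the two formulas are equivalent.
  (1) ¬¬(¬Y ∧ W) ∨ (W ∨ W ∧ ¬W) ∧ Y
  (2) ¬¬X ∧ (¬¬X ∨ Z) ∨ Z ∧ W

E1: ¬¬(¬Y ∧ W) ∨ (W ∨ W ∧ ¬W) ∧ Y
    = ¬Y ∧ W ∨ (W ∨ W ∧ ¬W) ∧ Y   [double negation]
    = ¬Y ∧ W ∨ W ∧ Y   [complement / identity]
    = W   [distribution]
E2: ¬¬X ∧ (¬¬X ∨ Z) ∨ Z ∧ W
    = ¬¬X ∨ Z ∧ W   [absorption]
    = X ∨ Z ∧ W   [double negation]
These differ: at W=1, X=0, Y=0, Z=0, E1 = 1 but E2 = 0.

No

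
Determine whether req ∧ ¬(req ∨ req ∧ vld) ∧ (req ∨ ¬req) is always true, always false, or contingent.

req ∧ ¬(req ∨ req ∧ vld) ∧ (req ∨ ¬req)
= req ∧ ¬(req ∨ req ∧ vld)   (complement / identity)
= req ∧ ¬req   (absorption)
= False   (complement)

always false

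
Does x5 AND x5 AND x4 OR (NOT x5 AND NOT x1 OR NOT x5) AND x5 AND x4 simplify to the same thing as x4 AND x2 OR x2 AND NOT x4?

No

E1: x5 AND x5 AND x4 OR (NOT x5 AND NOT x1 OR NOT x5) AND x5 AND x4
    = x5 AND x5 AND x4 OR NOT x5 AND x5 AND x4
    = x5 AND x4
E2: x4 AND x2 OR x2 AND NOT x4
    = x2
These differ: at x1=0, x2=1, x4=0, x5=0, E1 = 0 but E2 = 1.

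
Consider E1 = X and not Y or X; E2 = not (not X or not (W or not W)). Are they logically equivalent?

E1: X and not Y or X
    = X   [absorption]
E2: not (not X or not (W or not W))
    = X and (W or not W)   [De Morgan]
    = X   [complement / identity]
Both reduce to X, so they are equivalent.

Yes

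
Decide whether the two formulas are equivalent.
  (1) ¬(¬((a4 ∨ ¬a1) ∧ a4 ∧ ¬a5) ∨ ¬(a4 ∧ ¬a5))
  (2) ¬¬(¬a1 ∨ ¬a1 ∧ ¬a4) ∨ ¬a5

E1: ¬(¬((a4 ∨ ¬a1) ∧ a4 ∧ ¬a5) ∨ ¬(a4 ∧ ¬a5))
    = ¬(¬(a4 ∧ ¬a5) ∨ ¬(a4 ∧ ¬a5))   — absorption
    = ¬¬(a4 ∧ ¬a5)   — idempotence
    = a4 ∧ ¬a5   — double negation
E2: ¬¬(¬a1 ∨ ¬a1 ∧ ¬a4) ∨ ¬a5
    = ¬¬¬a1 ∨ ¬a5   — absorption
    = ¬a1 ∨ ¬a5   — double negation
These differ: at a1=0, a4=0, a5=0, E1 = 0 but E2 = 1.

No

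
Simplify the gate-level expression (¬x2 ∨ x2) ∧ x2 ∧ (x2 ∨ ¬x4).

(¬x2 ∨ x2) ∧ x2 ∧ (x2 ∨ ¬x4)
= x2 ∧ (x2 ∨ ¬x4)
= x2

x2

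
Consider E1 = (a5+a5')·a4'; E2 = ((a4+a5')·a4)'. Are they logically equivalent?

E1: (a5+a5')·a4'
    = a4'   — complement / identity
E2: ((a4+a5')·a4)'
    = a4'   — absorption
Both reduce to a4', so they are equivalent.

Yes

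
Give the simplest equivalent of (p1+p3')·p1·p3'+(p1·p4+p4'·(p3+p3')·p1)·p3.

p1

(p1+p3')·p1·p3'+(p1·p4+p4'·(p3+p3')·p1)·p3
= (p1+p3')·p1·p3'+(p1·p4+p4'·p1)·p3   (complement / identity)
= (p1+p3')·p1·p3'+p1·p3   (distribution)
= p1·p3'+p1·p3   (absorption)
= p1   (distribution)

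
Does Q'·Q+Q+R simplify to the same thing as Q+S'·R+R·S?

Yes

E1: Q'·Q+Q+R
    = Q+R
E2: Q+S'·R+R·S
    = Q+R
Both reduce to Q+R, so they are equivalent.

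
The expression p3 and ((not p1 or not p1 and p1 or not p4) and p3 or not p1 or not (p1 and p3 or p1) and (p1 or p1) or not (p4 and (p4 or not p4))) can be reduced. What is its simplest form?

p3 and (not p1 or not p4)

p3 and ((not p1 or not p1 and p1 or not p4) and p3 or not p1 or not (p1 and p3 or p1) and (p1 or p1) or not (p4 and (p4 or not p4)))
= p3 and ((not p1 or not p1 and p1 or not p4) and p3 or not p1 or not (p1 and p3 or p1) and p1 or not (p4 and (p4 or not p4)))   [idempotence]
= p3 and ((not p1 or not p1 and p1 or not p4) and p3 or not p1 or not (p1 and p3 or p1) and p1 or not p4)   [complement / identity]
= p3 and ((not p1 or not p1 and p1 or not p4) and p3 or not p1 or not p1 and p1 or not p4)   [absorption]
= p3 and (not p1 or not p1 and p1 or not p4)   [absorption]
= p3 and (not p1 or not p4)   [complement / identity]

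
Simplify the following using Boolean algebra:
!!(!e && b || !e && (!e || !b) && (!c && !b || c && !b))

!!(!e && b || !e && (!e || !b) && (!c && !b || c && !b))
= !e && b || !e && (!e || !b) && (!c && !b || c && !b)   — double negation
= !e && b || !e && (!e || !b) && !b   — distribution
= !e && b || !e && !b   — absorption
= !e   — distribution

!e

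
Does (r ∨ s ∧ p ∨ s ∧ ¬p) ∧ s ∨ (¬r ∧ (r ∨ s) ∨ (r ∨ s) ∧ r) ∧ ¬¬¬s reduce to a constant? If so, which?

(r ∨ s ∧ p ∨ s ∧ ¬p) ∧ s ∨ (¬r ∧ (r ∨ s) ∨ (r ∨ s) ∧ r) ∧ ¬¬¬s
= (r ∨ s) ∧ s ∨ (¬r ∧ (r ∨ s) ∨ (r ∨ s) ∧ r) ∧ ¬¬¬s   [distribution]
= (r ∨ s) ∧ s ∨ (¬r ∧ (r ∨ s) ∨ (r ∨ s) ∧ r) ∧ ¬s   [double negation]
= (r ∨ s) ∧ s ∨ (r ∨ s) ∧ ¬s   [distribution]
= r ∨ s   [distribution]
This depends on r, s, so it is not a constant.

no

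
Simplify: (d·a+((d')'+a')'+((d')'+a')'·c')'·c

(d·a+((d')'+a')'+((d')'+a')'·c')'·c
= (d·a+((d')'+a')')'·c   [absorption]
= (d·a+d'·a)'·c   [De Morgan]
= a'·c   [distribution]

a'·c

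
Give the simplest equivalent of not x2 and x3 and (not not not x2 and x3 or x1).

not x2 and x3 and (not not not x2 and x3 or x1)
= not x2 and x3 and (not x2 and x3 or x1)   [double negation]
= not x2 and x3   [absorption]

not x2 and x3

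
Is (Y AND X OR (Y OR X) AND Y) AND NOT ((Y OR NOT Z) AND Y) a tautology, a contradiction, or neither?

(Y AND X OR (Y OR X) AND Y) AND NOT ((Y OR NOT Z) AND Y)
= (Y AND X OR Y) AND NOT ((Y OR NOT Z) AND Y)   (absorption)
= Y AND NOT ((Y OR NOT Z) AND Y)   (absorption)
= Y AND NOT Y   (absorption)
= FALSE   (complement)

contradiction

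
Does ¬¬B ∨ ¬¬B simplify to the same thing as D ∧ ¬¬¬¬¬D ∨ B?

Yes

E1: ¬¬B ∨ ¬¬B
    = ¬¬B   [idempotence]
    = B   [double negation]
E2: D ∧ ¬¬¬¬¬D ∨ B
    = D ∧ ¬¬¬D ∨ B   [double negation]
    = D ∧ ¬D ∨ B   [double negation]
    = B   [complement / identity]
Both reduce to B, so they are equivalent.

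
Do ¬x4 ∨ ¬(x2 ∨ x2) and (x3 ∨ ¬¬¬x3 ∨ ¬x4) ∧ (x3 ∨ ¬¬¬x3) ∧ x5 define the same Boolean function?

E1: ¬x4 ∨ ¬(x2 ∨ x2)
    = ¬x4 ∨ ¬x2   (idempotence)
E2: (x3 ∨ ¬¬¬x3 ∨ ¬x4) ∧ (x3 ∨ ¬¬¬x3) ∧ x5
    = (x3 ∨ ¬¬¬x3) ∧ x5   (absorption)
    = (x3 ∨ ¬x3) ∧ x5   (double negation)
    = x5   (complement / identity)
These differ: at x2=1, x3=0, x4=0, x5=0, E1 = 1 but E2 = 0.

No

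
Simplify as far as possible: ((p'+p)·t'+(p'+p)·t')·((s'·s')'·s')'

t'

((p'+p)·t'+(p'+p)·t')·((s'·s')'·s')'
= ((p'+p)·t'+(p'+p)·t')·(s'·s'+s)   (De Morgan)
= (p'+p)·t'·(s'·s'+s)   (idempotence)
= t'·(s'·s'+s)   (complement / identity)
= t'·(s'+s)   (idempotence)
= t'   (complement / identity)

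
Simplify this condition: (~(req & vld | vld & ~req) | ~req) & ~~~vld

~vld

(~(req & vld | vld & ~req) | ~req) & ~~~vld
= (~(req & vld | vld & ~req) | ~req) & ~vld
= (~vld | ~req) & ~vld
= ~vld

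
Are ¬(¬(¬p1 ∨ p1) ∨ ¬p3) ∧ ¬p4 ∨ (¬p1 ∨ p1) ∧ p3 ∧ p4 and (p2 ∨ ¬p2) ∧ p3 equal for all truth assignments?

Yes

E1: ¬(¬(¬p1 ∨ p1) ∨ ¬p3) ∧ ¬p4 ∨ (¬p1 ∨ p1) ∧ p3 ∧ p4
    = (¬p1 ∨ p1) ∧ p3 ∧ ¬p4 ∨ (¬p1 ∨ p1) ∧ p3 ∧ p4   (De Morgan)
    = (¬p1 ∨ p1) ∧ p3   (distribution)
    = p3   (complement / identity)
E2: (p2 ∨ ¬p2) ∧ p3
    = p3   (complement / identity)
Both reduce to p3, so they are equivalent.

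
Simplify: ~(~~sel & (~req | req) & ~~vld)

~(~~sel & (~req | req) & ~~vld)
= ~(~~sel & ~~vld)   [complement / identity]
= ~sel | ~vld   [De Morgan]

~sel | ~vld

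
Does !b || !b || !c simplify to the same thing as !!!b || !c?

E1: !b || !b || !c
    = !b || !c   (idempotence)
E2: !!!b || !c
    = !b || !c   (double negation)
Both reduce to !b || !c, so they are equivalent.

Yes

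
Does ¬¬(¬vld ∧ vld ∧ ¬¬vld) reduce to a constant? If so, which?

yes, False

¬¬(¬vld ∧ vld ∧ ¬¬vld)
= ¬¬(¬vld ∧ vld ∧ vld)   — double negation
= ¬¬(¬vld ∧ vld)   — idempotence
= ¬vld ∧ vld   — double negation
= False   — complement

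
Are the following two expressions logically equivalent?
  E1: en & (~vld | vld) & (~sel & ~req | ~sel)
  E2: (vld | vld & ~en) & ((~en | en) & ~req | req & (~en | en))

No

E1: en & (~vld | vld) & (~sel & ~req | ~sel)
    = en & (~vld | vld) & ~sel   [absorption]
    = en & ~sel   [complement / identity]
E2: (vld | vld & ~en) & ((~en | en) & ~req | req & (~en | en))
    = vld & ((~en | en) & ~req | req & (~en | en))   [absorption]
    = vld & (~en | en)   [distribution]
    = vld   [complement / identity]
These differ: at en=0, req=0, sel=1, vld=1, E1 = 0 but E2 = 1.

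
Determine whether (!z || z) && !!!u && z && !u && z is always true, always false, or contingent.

(!z || z) && !!!u && z && !u && z
= !!!u && z && !u && z   (complement / identity)
= !u && z && !u && z   (double negation)
= !u && z   (idempotence)
This depends on u, z, so it is not a constant.

contingent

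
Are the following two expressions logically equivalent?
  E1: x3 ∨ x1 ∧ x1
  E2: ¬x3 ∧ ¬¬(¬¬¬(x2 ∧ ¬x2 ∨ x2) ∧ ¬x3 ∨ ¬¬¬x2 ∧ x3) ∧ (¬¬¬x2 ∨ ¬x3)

No

E1: x3 ∨ x1 ∧ x1
    = x3 ∨ x1   [idempotence]
E2: ¬x3 ∧ ¬¬(¬¬¬(x2 ∧ ¬x2 ∨ x2) ∧ ¬x3 ∨ ¬¬¬x2 ∧ x3) ∧ (¬¬¬x2 ∨ ¬x3)
    = ¬x3 ∧ (¬¬¬(x2 ∧ ¬x2 ∨ x2) ∧ ¬x3 ∨ ¬¬¬x2 ∧ x3) ∧ (¬¬¬x2 ∨ ¬x3)   [double negation]
    = ¬x3 ∧ (¬¬¬x2 ∧ ¬x3 ∨ ¬¬¬x2 ∧ x3) ∧ (¬¬¬x2 ∨ ¬x3)   [complement / identity]
    = ¬x3 ∧ ¬¬¬x2 ∧ (¬¬¬x2 ∨ ¬x3)   [distribution]
    = ¬x3 ∧ ¬¬¬x2   [absorption]
    = ¬x3 ∧ ¬x2   [double negation]
These differ: at x1=1, x2=1, x3=1, E1 = 1 but E2 = 0.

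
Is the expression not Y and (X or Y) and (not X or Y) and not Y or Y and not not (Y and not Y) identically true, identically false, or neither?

not Y and (X or Y) and (not X or Y) and not Y or Y and not not (Y and not Y)
= not Y and (X or Y) and (not X or Y) and not Y or Y and Y and not Y
= not Y and (Y or X and not X) and not Y or Y and Y and not Y
= not Y and Y and not Y or Y and Y and not Y
= Y and not Y
= False

identically false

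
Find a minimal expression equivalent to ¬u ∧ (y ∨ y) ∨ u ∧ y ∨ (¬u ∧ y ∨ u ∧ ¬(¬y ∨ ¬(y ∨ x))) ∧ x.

¬u ∧ (y ∨ y) ∨ u ∧ y ∨ (¬u ∧ y ∨ u ∧ ¬(¬y ∨ ¬(y ∨ x))) ∧ x
= ¬u ∧ (y ∨ y) ∨ u ∧ y ∨ (¬u ∧ y ∨ u ∧ y ∧ (y ∨ x)) ∧ x   — De Morgan
= ¬u ∧ (y ∨ y) ∨ u ∧ y ∨ (¬u ∧ y ∨ u ∧ y) ∧ x   — absorption
= ¬u ∧ y ∨ u ∧ y ∨ (¬u ∧ y ∨ u ∧ y) ∧ x   — idempotence
= ¬u ∧ y ∨ u ∧ y   — absorption
= y   — distribution

y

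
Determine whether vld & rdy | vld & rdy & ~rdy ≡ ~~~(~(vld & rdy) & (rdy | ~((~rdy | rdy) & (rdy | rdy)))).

Yes

E1: vld & rdy | vld & rdy & ~rdy
    = vld & rdy
E2: ~~~(~(vld & rdy) & (rdy | ~((~rdy | rdy) & (rdy | rdy))))
    = ~~~(~(vld & rdy) & (rdy | ~(~rdy & rdy | rdy)))
    = ~~~(~(vld & rdy) & (rdy | ~rdy))
    = ~(~(vld & rdy) & (rdy | ~rdy))
    = ~~(vld & rdy)
    = vld & rdy
Both reduce to vld & rdy, so they are equivalent.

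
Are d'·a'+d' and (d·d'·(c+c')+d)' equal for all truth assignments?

Yes

E1: d'·a'+d'
    = d'   — absorption
E2: (d·d'·(c+c')+d)'
    = (d·d'+d)'   — complement / identity
    = d'   — complement / identity
Both reduce to d', so they are equivalent.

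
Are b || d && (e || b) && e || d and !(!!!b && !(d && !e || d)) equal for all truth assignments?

Yes

E1: b || d && (e || b) && e || d
    = b || d && e || d   (absorption)
    = b || d   (absorption)
E2: !(!!!b && !(d && !e || d))
    = !(!!!b && !d)   (absorption)
    = !!b || d   (De Morgan)
    = b || d   (double negation)
Both reduce to b || d, so they are equivalent.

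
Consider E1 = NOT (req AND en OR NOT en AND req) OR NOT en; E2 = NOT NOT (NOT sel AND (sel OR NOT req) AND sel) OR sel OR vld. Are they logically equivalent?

E1: NOT (req AND en OR NOT en AND req) OR NOT en
    = NOT req OR NOT en   (distribution)
E2: NOT NOT (NOT sel AND (sel OR NOT req) AND sel) OR sel OR vld
    = NOT NOT (NOT sel AND sel) OR sel OR vld   (absorption)
    = NOT sel AND sel OR sel OR vld   (double negation)
    = sel OR vld   (complement / identity)
These differ: at en=1, req=1, sel=0, vld=1, E1 = 0 but E2 = 1.

No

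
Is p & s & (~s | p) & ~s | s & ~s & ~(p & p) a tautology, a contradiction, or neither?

p & s & (~s | p) & ~s | s & ~s & ~(p & p)
= p & s & ~s | s & ~s & ~(p & p)
= p & s & ~s | s & ~s & ~p
= s & ~s
= 0

contradiction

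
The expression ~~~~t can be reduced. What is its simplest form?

~~~~t
= ~~t   (double negation)
= t   (double negation)

t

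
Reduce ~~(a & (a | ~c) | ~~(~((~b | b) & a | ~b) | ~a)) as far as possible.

1

~~(a & (a | ~c) | ~~(~((~b | b) & a | ~b) | ~a))
= ~~(a | ~~(~((~b | b) & a | ~b) | ~a))   [absorption]
= ~~(a | ~~(~(a | ~b) | ~a))   [complement / identity]
= ~~(a | ~((a | ~b) & a))   [De Morgan]
= ~~(a | ~a)   [absorption]
= a | ~a   [double negation]
= 1   [complement]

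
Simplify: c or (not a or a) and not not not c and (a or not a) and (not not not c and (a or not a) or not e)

True

c or (not a or a) and not not not c and (a or not a) and (not not not c and (a or not a) or not e)
= c or (not a or a) and not not not c and (a or not a)   (absorption)
= c or (not a or a) and not not not c   (complement / identity)
= c or not not not c   (complement / identity)
= c or not c   (double negation)
= True   (complement)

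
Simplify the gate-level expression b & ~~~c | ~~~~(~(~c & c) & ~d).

b & ~c | ~d

b & ~~~c | ~~~~(~(~c & c) & ~d)
= b & ~~~c | ~~~(~c & c | d)
= b & ~~~c | ~~~d
= b & ~~~c | ~d
= b & ~c | ~d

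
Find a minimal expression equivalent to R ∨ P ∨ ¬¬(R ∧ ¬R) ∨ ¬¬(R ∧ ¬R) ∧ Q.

R ∨ P ∨ ¬¬(R ∧ ¬R) ∨ ¬¬(R ∧ ¬R) ∧ Q
= R ∨ P ∨ ¬¬(R ∧ ¬R)   — absorption
= R ∨ P ∨ R ∧ ¬R   — double negation
= R ∨ P   — complement / identity

R ∨ P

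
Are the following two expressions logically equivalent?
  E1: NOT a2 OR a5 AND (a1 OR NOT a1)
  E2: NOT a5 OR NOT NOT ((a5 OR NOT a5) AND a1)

E1: NOT a2 OR a5 AND (a1 OR NOT a1)
    = NOT a2 OR a5   (complement / identity)
E2: NOT a5 OR NOT NOT ((a5 OR NOT a5) AND a1)
    = NOT a5 OR (a5 OR NOT a5) AND a1   (double negation)
    = NOT a5 OR a1   (complement / identity)
These differ: at a1=0, a2=1, a5=0, E1 = 0 but E2 = 1.

No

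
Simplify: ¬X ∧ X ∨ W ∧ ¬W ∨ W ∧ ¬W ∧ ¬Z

¬X ∧ X ∨ W ∧ ¬W ∨ W ∧ ¬W ∧ ¬Z
= ¬X ∧ X ∨ W ∧ ¬W   [absorption]
= ¬X ∧ X   [complement / identity]
= False   [complement]

False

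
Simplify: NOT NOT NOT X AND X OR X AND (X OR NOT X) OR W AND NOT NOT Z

NOT NOT NOT X AND X OR X AND (X OR NOT X) OR W AND NOT NOT Z
= NOT NOT NOT X AND X OR X AND (X OR NOT X) OR W AND Z   — double negation
= NOT NOT NOT X AND X OR X OR W AND Z   — complement / identity
= NOT X AND X OR X OR W AND Z   — double negation
= X OR W AND Z   — complement / identity

X OR W AND Z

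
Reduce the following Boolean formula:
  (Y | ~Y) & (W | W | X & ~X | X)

(Y | ~Y) & (W | W | X & ~X | X)
= (Y | ~Y) & (W | W | X)
= W | W | X
= W | X

W | X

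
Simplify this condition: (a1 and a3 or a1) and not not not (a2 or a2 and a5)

(a1 and a3 or a1) and not not not (a2 or a2 and a5)
= (a1 and a3 or a1) and not not not a2   (absorption)
= (a1 and a3 or a1) and not a2   (double negation)
= a1 and not a2   (absorption)

a1 and not a2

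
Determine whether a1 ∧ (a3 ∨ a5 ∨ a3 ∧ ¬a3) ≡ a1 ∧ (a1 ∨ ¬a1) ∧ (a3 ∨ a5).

Yes

E1: a1 ∧ (a3 ∨ a5 ∨ a3 ∧ ¬a3)
    = a1 ∧ (a3 ∨ a5)   — complement / identity
E2: a1 ∧ (a1 ∨ ¬a1) ∧ (a3 ∨ a5)
    = a1 ∧ (a3 ∨ a5)   — complement / identity
Both reduce to a1 ∧ (a3 ∨ a5), so they are equivalent.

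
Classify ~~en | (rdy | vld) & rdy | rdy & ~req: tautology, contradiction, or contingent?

contingent

~~en | (rdy | vld) & rdy | rdy & ~req
= ~~en | rdy | rdy & ~req   [absorption]
= ~~en | rdy   [absorption]
= en | rdy   [double negation]
This depends on en, rdy, so it is not a constant.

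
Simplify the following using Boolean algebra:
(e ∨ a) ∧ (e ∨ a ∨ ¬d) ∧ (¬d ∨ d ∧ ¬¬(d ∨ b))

(e ∨ a) ∧ (e ∨ a ∨ ¬d) ∧ (¬d ∨ d ∧ ¬¬(d ∨ b))
= (e ∨ a) ∧ (e ∨ a ∨ ¬d) ∧ (¬d ∨ d ∧ (d ∨ b))   [double negation]
= (e ∨ a) ∧ (e ∨ a ∨ ¬d) ∧ (¬d ∨ d)   [absorption]
= (e ∨ a) ∧ (e ∨ a ∨ ¬d)   [complement / identity]
= e ∨ a   [absorption]

e ∨ a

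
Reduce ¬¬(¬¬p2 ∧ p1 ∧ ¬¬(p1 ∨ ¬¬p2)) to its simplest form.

p2 ∧ p1

¬¬(¬¬p2 ∧ p1 ∧ ¬¬(p1 ∨ ¬¬p2))
= ¬¬p2 ∧ p1 ∧ ¬¬(p1 ∨ ¬¬p2)   (double negation)
= ¬¬p2 ∧ p1 ∧ (p1 ∨ ¬¬p2)   (double negation)
= p2 ∧ p1 ∧ (p1 ∨ ¬¬p2)   (double negation)
= p2 ∧ p1 ∧ (p1 ∨ p2)   (double negation)
= p2 ∧ p1   (absorption)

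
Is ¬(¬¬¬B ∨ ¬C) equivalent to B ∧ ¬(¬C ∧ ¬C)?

E1: ¬(¬¬¬B ∨ ¬C)
    = ¬(¬B ∨ ¬C)
    = B ∧ C
E2: B ∧ ¬(¬C ∧ ¬C)
    = B ∧ ¬¬C
    = B ∧ C
Both reduce to B ∧ C, so they are equivalent.

Yes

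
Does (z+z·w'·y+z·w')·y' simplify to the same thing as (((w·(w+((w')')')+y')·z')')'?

E1: (z+z·w'·y+z·w')·y'
    = (z+z·w')·y'
    = z·y'
E2: (((w·(w+((w')')')+y')·z')')'
    = (((w·(w+w')+y')·z')')'
    = (((w+y')·z')')'
    = (w+y')·z'
These differ: at w=1, y=0, z=1, E1 = 1 but E2 = 0.

No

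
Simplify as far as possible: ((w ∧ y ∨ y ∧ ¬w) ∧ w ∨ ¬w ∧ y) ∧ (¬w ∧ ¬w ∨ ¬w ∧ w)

y ∧ ¬w

((w ∧ y ∨ y ∧ ¬w) ∧ w ∨ ¬w ∧ y) ∧ (¬w ∧ ¬w ∨ ¬w ∧ w)
= ((w ∧ y ∨ y ∧ ¬w) ∧ w ∨ ¬w ∧ y) ∧ ¬w   (distribution)
= (y ∧ w ∨ ¬w ∧ y) ∧ ¬w   (distribution)
= y ∧ ¬w   (distribution)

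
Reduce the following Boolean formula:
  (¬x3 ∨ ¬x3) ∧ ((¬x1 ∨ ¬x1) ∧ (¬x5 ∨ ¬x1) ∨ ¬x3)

(¬x3 ∨ ¬x3) ∧ ((¬x1 ∨ ¬x1) ∧ (¬x5 ∨ ¬x1) ∨ ¬x3)
= (¬x3 ∨ ¬x3) ∧ (¬x1 ∨ ¬x1 ∧ ¬x5 ∨ ¬x3)
= (¬x3 ∨ ¬x3) ∧ (¬x1 ∨ ¬x3)
= ¬x3 ∨ ¬x3 ∧ ¬x1
= ¬x3

¬x3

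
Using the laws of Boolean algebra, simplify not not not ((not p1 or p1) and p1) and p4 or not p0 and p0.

not not not ((not p1 or p1) and p1) and p4 or not p0 and p0
= not ((not p1 or p1) and p1) and p4 or not p0 and p0
= not ((not p1 or p1) and p1) and p4
= not p1 and p4

not p1 and p4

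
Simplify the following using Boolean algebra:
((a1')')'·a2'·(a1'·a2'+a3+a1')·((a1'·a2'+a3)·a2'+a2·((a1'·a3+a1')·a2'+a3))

((a1')')'·a2'·(a1'·a2'+a3+a1')·((a1'·a2'+a3)·a2'+a2·((a1'·a3+a1')·a2'+a3))
= ((a1')')'·a2'·(a1'·a2'+a3+a1')·((a1'·a2'+a3)·a2'+a2·(a1'·a2'+a3))   — absorption
= ((a1')')'·a2'·(a1'·a2'+a3+a1')·(a1'·a2'+a3)   — distribution
= a1'·a2'·(a1'·a2'+a3+a1')·(a1'·a2'+a3)   — double negation
= a1'·a2'·(a1'·a2'+a3)   — absorption
= a1'·a2'   — absorption

a1'·a2'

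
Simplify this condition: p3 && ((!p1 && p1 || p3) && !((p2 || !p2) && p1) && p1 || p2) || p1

p3 && ((!p1 && p1 || p3) && !((p2 || !p2) && p1) && p1 || p2) || p1
= p3 && ((!p1 && p1 || p3) && !p1 && p1 || p2) || p1
= p3 && (!p1 && p1 || p2) || p1
= p3 && p2 || p1

p3 && p2 || p1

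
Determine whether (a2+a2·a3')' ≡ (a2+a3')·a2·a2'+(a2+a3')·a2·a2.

E1: (a2+a2·a3')'
    = a2'
E2: (a2+a3')·a2·a2'+(a2+a3')·a2·a2
    = (a2+a3')·a2
    = a2
These differ: at a2=0, a3=0, E1 = 1 but E2 = 0.

No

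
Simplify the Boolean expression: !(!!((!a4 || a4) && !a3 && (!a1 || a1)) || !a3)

a3

!(!!((!a4 || a4) && !a3 && (!a1 || a1)) || !a3)
= !(!!(!a3 && (!a1 || a1)) || !a3)   [complement / identity]
= !(!a3 && (!a1 || a1) || !a3)   [double negation]
= !(!a3 || !a3)   [complement / identity]
= !!a3   [idempotence]
= a3   [double negation]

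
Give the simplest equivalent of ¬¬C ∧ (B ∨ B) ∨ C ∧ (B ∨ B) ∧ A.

C ∧ B

¬¬C ∧ (B ∨ B) ∨ C ∧ (B ∨ B) ∧ A
= C ∧ (B ∨ B) ∨ C ∧ (B ∨ B) ∧ A
= C ∧ (B ∨ B)
= C ∧ B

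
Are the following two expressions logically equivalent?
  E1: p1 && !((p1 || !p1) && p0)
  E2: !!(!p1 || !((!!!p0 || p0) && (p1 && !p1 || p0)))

E1: p1 && !((p1 || !p1) && p0)
    = p1 && !p0   (complement / identity)
E2: !!(!p1 || !((!!!p0 || p0) && (p1 && !p1 || p0)))
    = !!(!p1 || !((!!!p0 || p0) && p0))   (complement / identity)
    = !p1 || !((!!!p0 || p0) && p0)   (double negation)
    = !p1 || !((!p0 || p0) && p0)   (double negation)
    = !p1 || !p0   (complement / identity)
These differ: at p0=0, p1=0, E1 = 0 but E2 = 1.

No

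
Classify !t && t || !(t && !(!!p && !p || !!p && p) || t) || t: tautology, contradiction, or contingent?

!t && t || !(t && !(!!p && !p || !!p && p) || t) || t
= !t && t || !(t && !!!p || t) || t   (distribution)
= !(t && !!!p || t) || t   (complement / identity)
= !(t && !p || t) || t   (double negation)
= !t || t   (absorption)
= true   (complement)

tautology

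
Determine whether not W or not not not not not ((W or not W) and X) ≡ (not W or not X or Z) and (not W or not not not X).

Yes

E1: not W or not not not not not ((W or not W) and X)
    = not W or not not not not not X   — complement / identity
    = not W or not not not X   — double negation
    = not W or not X   — double negation
E2: (not W or not X or Z) and (not W or not not not X)
    = (not W or not X or Z) and (not W or not X)   — double negation
    = not W or not X   — absorption
Both reduce to not W or not X, so they are equivalent.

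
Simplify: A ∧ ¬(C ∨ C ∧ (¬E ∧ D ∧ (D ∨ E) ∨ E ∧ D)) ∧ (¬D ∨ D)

A ∧ ¬C

A ∧ ¬(C ∨ C ∧ (¬E ∧ D ∧ (D ∨ E) ∨ E ∧ D)) ∧ (¬D ∨ D)
= A ∧ ¬(C ∨ C ∧ (¬E ∧ D ∧ (D ∨ E) ∨ E ∧ D))   — complement / identity
= A ∧ ¬(C ∨ C ∧ (¬E ∧ D ∨ E ∧ D))   — absorption
= A ∧ ¬(C ∨ C ∧ D)   — distribution
= A ∧ ¬C   — absorption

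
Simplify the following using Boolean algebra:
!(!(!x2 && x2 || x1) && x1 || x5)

!(!(!x2 && x2 || x1) && x1 || x5)
= !(!x1 && x1 || x5)
= !x5

!x5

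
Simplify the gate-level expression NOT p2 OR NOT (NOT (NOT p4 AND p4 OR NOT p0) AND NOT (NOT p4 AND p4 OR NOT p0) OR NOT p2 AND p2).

NOT p2 OR NOT (NOT (NOT p4 AND p4 OR NOT p0) AND NOT (NOT p4 AND p4 OR NOT p0) OR NOT p2 AND p2)
= NOT p2 OR NOT (NOT (NOT p4 AND p4 OR NOT p0) OR NOT p2 AND p2)   (idempotence)
= NOT p2 OR NOT (NOT NOT p0 OR NOT p2 AND p2)   (complement / identity)
= NOT p2 OR NOT (p0 OR NOT p2 AND p2)   (double negation)
= NOT p2 OR NOT p0   (complement / identity)

NOT p2 OR NOT p0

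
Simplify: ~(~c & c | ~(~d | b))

~d | b

~(~c & c | ~(~d | b))
= ~~(~d | b)
= ~d | b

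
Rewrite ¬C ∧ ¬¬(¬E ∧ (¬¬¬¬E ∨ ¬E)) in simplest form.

¬C ∧ ¬E

¬C ∧ ¬¬(¬E ∧ (¬¬¬¬E ∨ ¬E))
= ¬C ∧ ¬¬(¬E ∧ (¬¬E ∨ ¬E))   — double negation
= ¬C ∧ ¬¬(¬E ∧ (E ∨ ¬E))   — double negation
= ¬C ∧ ¬¬¬E   — complement / identity
= ¬C ∧ ¬E   — double negation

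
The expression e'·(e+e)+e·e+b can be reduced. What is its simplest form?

e'·(e+e)+e·e+b
= e'·e+e·e+b
= e+b

e+b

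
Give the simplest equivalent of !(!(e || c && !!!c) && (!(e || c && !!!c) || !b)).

e

!(!(e || c && !!!c) && (!(e || c && !!!c) || !b))
= !!(e || c && !!!c)   [absorption]
= !!(e || c && !c)   [double negation]
= !!e   [complement / identity]
= e   [double negation]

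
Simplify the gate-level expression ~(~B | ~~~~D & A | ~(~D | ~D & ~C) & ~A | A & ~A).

B & ~D

~(~B | ~~~~D & A | ~(~D | ~D & ~C) & ~A | A & ~A)
= ~(~B | ~~~~D & A | ~(~D | ~D & ~C) & ~A)   [complement / identity]
= ~(~B | ~~~~D & A | ~~D & ~A)   [absorption]
= ~(~B | ~~D & A | ~~D & ~A)   [double negation]
= ~(~B | ~~D)   [distribution]
= B & ~D   [De Morgan]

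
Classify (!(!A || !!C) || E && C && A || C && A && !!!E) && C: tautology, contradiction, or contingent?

(!(!A || !!C) || E && C && A || C && A && !!!E) && C
= (!(!A || !!C) || E && C && A || C && A && !E) && C   — double negation
= (A && !C || E && C && A || C && A && !E) && C   — De Morgan
= (A && !C || C && A) && C   — distribution
= A && C   — distribution
This depends on A, C, so it is not a constant.

contingent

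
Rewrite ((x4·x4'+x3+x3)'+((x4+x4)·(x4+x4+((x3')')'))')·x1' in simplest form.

((x4·x4'+x3+x3)'+((x4+x4)·(x4+x4+((x3')')'))')·x1'
= ((x3+x3)'+((x4+x4)·(x4+x4+((x3')')'))')·x1'   [complement / identity]
= ((x3+x3)'+((x4+x4)·(x4+x4+x3'))')·x1'   [double negation]
= ((x3+x3)'+(x4+x4)')·x1'   [absorption]
= (x3'+(x4+x4)')·x1'   [idempotence]
= (x3'+x4')·x1'   [idempotence]

(x3'+x4')·x1'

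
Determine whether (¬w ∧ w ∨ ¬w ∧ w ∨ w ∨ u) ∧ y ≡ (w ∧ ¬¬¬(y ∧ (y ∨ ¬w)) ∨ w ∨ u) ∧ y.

E1: (¬w ∧ w ∨ ¬w ∧ w ∨ w ∨ u) ∧ y
    = (¬w ∧ w ∨ w ∨ u) ∧ y   [complement / identity]
    = (w ∨ u) ∧ y   [complement / identity]
E2: (w ∧ ¬¬¬(y ∧ (y ∨ ¬w)) ∨ w ∨ u) ∧ y
    = (w ∧ ¬(y ∧ (y ∨ ¬w)) ∨ w ∨ u) ∧ y   [double negation]
    = (w ∧ ¬y ∨ w ∨ u) ∧ y   [absorption]
    = (w ∨ u) ∧ y   [absorption]
Both reduce to (w ∨ u) ∧ y, so they are equivalent.

Yes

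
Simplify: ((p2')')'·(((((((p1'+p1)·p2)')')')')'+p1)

p2'

((p2')')'·(((((((p1'+p1)·p2)')')')')'+p1)
= ((p2')')'·(((((p1'+p1)·p2)')')'+p1)   (double negation)
= ((p2')')'·(((p2')')'+p1)   (complement / identity)
= ((p2')')'   (absorption)
= p2'   (double negation)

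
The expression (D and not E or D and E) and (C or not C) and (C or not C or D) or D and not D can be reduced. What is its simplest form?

D

(D and not E or D and E) and (C or not C) and (C or not C or D) or D and not D
= (D and not E or D and E) and (C or not C) or D and not D   — absorption
= D and not E or D and E or D and not D   — complement / identity
= D and not E or D and E   — complement / identity
= D   — distribution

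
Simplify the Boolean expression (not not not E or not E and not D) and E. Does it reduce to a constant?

False

(not not not E or not E and not D) and E
= (not E or not E and not D) and E   — double negation
= not E and E   — absorption
= False   — complement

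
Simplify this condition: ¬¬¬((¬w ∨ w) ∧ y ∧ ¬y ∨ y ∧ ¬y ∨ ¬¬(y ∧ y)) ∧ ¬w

¬y ∧ ¬w

¬¬¬((¬w ∨ w) ∧ y ∧ ¬y ∨ y ∧ ¬y ∨ ¬¬(y ∧ y)) ∧ ¬w
= ¬¬¬((¬w ∨ w) ∧ y ∧ ¬y ∨ y ∧ ¬y ∨ y ∧ y) ∧ ¬w   [double negation]
= ¬¬¬((¬w ∨ w) ∧ y ∧ ¬y ∨ y ∧ y) ∧ ¬w   [complement / identity]
= ¬((¬w ∨ w) ∧ y ∧ ¬y ∨ y ∧ y) ∧ ¬w   [double negation]
= ¬(y ∧ ¬y ∨ y ∧ y) ∧ ¬w   [complement / identity]
= ¬y ∧ ¬w   [distribution]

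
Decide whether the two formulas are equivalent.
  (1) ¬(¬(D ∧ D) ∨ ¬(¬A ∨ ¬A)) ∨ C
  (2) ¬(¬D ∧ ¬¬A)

E1: ¬(¬(D ∧ D) ∨ ¬(¬A ∨ ¬A)) ∨ C
    = ¬(¬(D ∧ D) ∨ ¬¬A) ∨ C
    = D ∧ D ∧ ¬A ∨ C
    = D ∧ ¬A ∨ C
E2: ¬(¬D ∧ ¬¬A)
    = D ∨ ¬A
These differ: at A=0, C=0, D=0, E1 = 0 but E2 = 1.

No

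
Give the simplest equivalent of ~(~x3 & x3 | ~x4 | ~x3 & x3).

x4

~(~x3 & x3 | ~x4 | ~x3 & x3)
= ~(~x4 | ~x3 & x3)   — complement / identity
= ~~x4   — complement / identity
= x4   — double negation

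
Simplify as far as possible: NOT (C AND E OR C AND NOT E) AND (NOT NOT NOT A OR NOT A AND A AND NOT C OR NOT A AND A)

NOT C AND NOT A

NOT (C AND E OR C AND NOT E) AND (NOT NOT NOT A OR NOT A AND A AND NOT C OR NOT A AND A)
= NOT (C AND E OR C AND NOT E) AND (NOT NOT NOT A OR NOT A AND A)   (absorption)
= NOT (C AND E OR C AND NOT E) AND (NOT A OR NOT A AND A)   (double negation)
= NOT C AND (NOT A OR NOT A AND A)   (distribution)
= NOT C AND NOT A   (complement / identity)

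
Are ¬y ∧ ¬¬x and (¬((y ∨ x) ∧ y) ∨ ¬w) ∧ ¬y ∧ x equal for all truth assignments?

Yes

E1: ¬y ∧ ¬¬x
    = ¬y ∧ x   [double negation]
E2: (¬((y ∨ x) ∧ y) ∨ ¬w) ∧ ¬y ∧ x
    = (¬y ∨ ¬w) ∧ ¬y ∧ x   [absorption]
    = ¬y ∧ x   [absorption]
Both reduce to ¬y ∧ x, so they are equivalent.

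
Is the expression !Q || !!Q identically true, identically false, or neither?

!Q || !!Q
= !Q || Q   (double negation)
= true   (complement)

identically true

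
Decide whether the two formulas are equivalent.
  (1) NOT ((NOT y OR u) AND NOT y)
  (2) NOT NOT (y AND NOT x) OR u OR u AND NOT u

No

E1: NOT ((NOT y OR u) AND NOT y)
    = NOT NOT y   (absorption)
    = y   (double negation)
E2: NOT NOT (y AND NOT x) OR u OR u AND NOT u
    = y AND NOT x OR u OR u AND NOT u   (double negation)
    = y AND NOT x OR u   (complement / identity)
These differ: at u=1, x=0, y=0, E1 = 0 but E2 = 1.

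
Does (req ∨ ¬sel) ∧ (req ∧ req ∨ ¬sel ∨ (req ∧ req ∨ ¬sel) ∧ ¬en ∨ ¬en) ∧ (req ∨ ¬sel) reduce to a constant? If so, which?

no

(req ∨ ¬sel) ∧ (req ∧ req ∨ ¬sel ∨ (req ∧ req ∨ ¬sel) ∧ ¬en ∨ ¬en) ∧ (req ∨ ¬sel)
= (req ∨ ¬sel) ∧ (req ∧ req ∨ ¬sel ∨ ¬en) ∧ (req ∨ ¬sel)   (absorption)
= (req ∨ ¬sel) ∧ (req ∨ ¬sel ∨ ¬en) ∧ (req ∨ ¬sel)   (idempotence)
= (req ∨ ¬sel) ∧ (req ∨ ¬sel)   (absorption)
= req ∨ ¬sel   (idempotence)
This depends on req, sel, so it is not a constant.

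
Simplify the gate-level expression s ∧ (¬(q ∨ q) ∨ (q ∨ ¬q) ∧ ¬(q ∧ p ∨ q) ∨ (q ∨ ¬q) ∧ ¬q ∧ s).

s ∧ (¬(q ∨ q) ∨ (q ∨ ¬q) ∧ ¬(q ∧ p ∨ q) ∨ (q ∨ ¬q) ∧ ¬q ∧ s)
= s ∧ (¬q ∨ (q ∨ ¬q) ∧ ¬(q ∧ p ∨ q) ∨ (q ∨ ¬q) ∧ ¬q ∧ s)   [idempotence]
= s ∧ (¬q ∨ (q ∨ ¬q) ∧ ¬q ∨ (q ∨ ¬q) ∧ ¬q ∧ s)   [absorption]
= s ∧ (¬q ∨ (q ∨ ¬q) ∧ ¬q)   [absorption]
= s ∧ (¬q ∨ ¬q)   [complement / identity]
= s ∧ ¬q   [idempotence]

s ∧ ¬q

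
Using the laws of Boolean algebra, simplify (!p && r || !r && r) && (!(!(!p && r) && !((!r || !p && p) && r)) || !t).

!p && r

(!p && r || !r && r) && (!(!(!p && r) && !((!r || !p && p) && r)) || !t)
= (!p && r || !r && r) && (!p && r || (!r || !p && p) && r || !t)   — De Morgan
= (!p && r || !r && r) && (!p && r || !r && r || !t)   — complement / identity
= !p && r || !r && r   — absorption
= !p && r   — complement / identity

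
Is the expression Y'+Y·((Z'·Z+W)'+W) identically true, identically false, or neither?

Y'+Y·((Z'·Z+W)'+W)
= Y'+Y·(W'+W)   (complement / identity)
= Y'+Y   (complement / identity)
= 1   (complement)

identically true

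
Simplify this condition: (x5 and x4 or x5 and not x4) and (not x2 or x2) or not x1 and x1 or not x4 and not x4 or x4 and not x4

x5 or not x4

(x5 and x4 or x5 and not x4) and (not x2 or x2) or not x1 and x1 or not x4 and not x4 or x4 and not x4
= (x5 and x4 or x5 and not x4) and (not x2 or x2) or not x1 and x1 or not x4   (distribution)
= x5 and (not x2 or x2) or not x1 and x1 or not x4   (distribution)
= x5 and (not x2 or x2) or not x4   (complement / identity)
= x5 or not x4   (complement / identity)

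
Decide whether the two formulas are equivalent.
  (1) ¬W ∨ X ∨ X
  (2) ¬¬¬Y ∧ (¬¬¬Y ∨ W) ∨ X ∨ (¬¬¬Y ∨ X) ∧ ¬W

No

E1: ¬W ∨ X ∨ X
    = ¬W ∨ X   [idempotence]
E2: ¬¬¬Y ∧ (¬¬¬Y ∨ W) ∨ X ∨ (¬¬¬Y ∨ X) ∧ ¬W
    = ¬¬¬Y ∨ X ∨ (¬¬¬Y ∨ X) ∧ ¬W   [absorption]
    = ¬¬¬Y ∨ X   [absorption]
    = ¬Y ∨ X   [double negation]
These differ: at W=0, X=0, Y=1, E1 = 1 but E2 = 0.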